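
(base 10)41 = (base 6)105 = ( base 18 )25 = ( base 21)1k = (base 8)51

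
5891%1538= 1277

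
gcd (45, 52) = 1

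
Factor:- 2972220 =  - 2^2*3^1*5^1*49537^1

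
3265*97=316705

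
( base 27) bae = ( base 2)10000001101111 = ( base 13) 3a19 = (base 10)8303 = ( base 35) 6r8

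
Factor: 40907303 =1511^1*27073^1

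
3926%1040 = 806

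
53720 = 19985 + 33735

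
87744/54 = 1624 + 8/9  =  1624.89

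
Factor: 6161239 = 7^1 * 199^1*4423^1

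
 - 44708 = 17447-62155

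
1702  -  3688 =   -  1986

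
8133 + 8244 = 16377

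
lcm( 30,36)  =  180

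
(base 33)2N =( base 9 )108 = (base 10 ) 89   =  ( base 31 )2r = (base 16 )59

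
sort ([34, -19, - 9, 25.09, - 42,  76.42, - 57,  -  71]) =[ - 71, - 57, - 42, - 19,-9, 25.09, 34, 76.42]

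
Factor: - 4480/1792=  - 5/2= - 2^(-1)*5^1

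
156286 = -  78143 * ( - 2) 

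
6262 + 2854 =9116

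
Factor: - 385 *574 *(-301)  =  2^1*5^1*7^3 * 11^1 *41^1*43^1=66517990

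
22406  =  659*34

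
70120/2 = 35060 =35060.00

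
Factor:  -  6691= -6691^1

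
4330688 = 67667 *64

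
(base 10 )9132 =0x23AC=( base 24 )fkc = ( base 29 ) AOQ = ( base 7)35424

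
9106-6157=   2949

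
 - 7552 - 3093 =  - 10645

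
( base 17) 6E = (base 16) 74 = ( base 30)3q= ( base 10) 116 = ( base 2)1110100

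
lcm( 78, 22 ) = 858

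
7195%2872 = 1451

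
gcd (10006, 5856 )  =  2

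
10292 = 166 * 62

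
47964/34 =23982/17=1410.71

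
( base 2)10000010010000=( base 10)8336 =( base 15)270B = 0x2090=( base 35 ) 6s6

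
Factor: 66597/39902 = 2^ (-1) * 3^1*71^( - 1 )*79^1  =  237/142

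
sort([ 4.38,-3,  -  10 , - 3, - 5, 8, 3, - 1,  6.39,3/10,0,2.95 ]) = [ - 10,-5, - 3, - 3, - 1, 0, 3/10,2.95, 3,4.38,6.39,8] 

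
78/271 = 78/271 = 0.29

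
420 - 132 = 288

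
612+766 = 1378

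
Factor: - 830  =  - 2^1*5^1*83^1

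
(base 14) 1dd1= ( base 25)8j0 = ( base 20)DDF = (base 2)1010101100011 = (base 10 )5475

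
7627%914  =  315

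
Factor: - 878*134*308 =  - 36236816 = - 2^4*7^1*11^1*67^1*439^1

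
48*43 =2064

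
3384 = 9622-6238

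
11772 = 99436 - 87664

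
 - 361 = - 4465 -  - 4104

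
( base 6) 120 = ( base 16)30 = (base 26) 1M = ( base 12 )40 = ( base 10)48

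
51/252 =17/84 =0.20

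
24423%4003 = 405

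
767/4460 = 767/4460 =0.17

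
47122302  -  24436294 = 22686008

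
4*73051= 292204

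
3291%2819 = 472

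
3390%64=62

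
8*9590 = 76720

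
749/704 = 1 + 45/704 = 1.06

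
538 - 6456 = -5918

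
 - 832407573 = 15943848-848351421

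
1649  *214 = 352886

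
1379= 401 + 978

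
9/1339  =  9/1339 = 0.01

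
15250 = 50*305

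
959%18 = 5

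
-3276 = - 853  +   - 2423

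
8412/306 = 1402/51 = 27.49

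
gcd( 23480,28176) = 4696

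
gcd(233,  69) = 1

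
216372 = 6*36062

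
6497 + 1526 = 8023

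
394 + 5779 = 6173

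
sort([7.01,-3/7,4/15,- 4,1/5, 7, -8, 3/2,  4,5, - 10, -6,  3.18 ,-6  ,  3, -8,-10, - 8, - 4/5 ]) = [ - 10,  -  10,-8, - 8, - 8, -6,-6, - 4, - 4/5, - 3/7,1/5,4/15 , 3/2,3, 3.18,4,5,7 , 7.01] 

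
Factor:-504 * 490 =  - 246960 = -2^4*3^2 * 5^1*7^3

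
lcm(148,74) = 148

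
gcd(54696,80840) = 344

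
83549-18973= 64576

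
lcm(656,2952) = 5904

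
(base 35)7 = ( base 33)7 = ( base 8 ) 7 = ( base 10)7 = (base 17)7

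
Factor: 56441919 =3^1*2129^1 * 8837^1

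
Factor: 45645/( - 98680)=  - 2^( - 3)*3^1*17^1*179^1 * 2467^ ( - 1 )  =  - 9129/19736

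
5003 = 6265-1262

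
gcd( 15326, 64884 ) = 2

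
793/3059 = 793/3059 = 0.26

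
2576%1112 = 352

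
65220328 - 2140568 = 63079760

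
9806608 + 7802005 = 17608613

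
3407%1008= 383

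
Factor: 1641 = 3^1*547^1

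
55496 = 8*6937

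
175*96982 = 16971850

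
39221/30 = 39221/30  =  1307.37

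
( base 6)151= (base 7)124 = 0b1000011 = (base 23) 2L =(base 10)67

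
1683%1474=209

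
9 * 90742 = 816678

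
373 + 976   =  1349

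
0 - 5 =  - 5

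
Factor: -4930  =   - 2^1*5^1*17^1*29^1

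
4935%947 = 200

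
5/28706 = 5/28706=0.00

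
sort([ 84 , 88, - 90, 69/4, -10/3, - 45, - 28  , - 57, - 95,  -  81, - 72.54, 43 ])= [ - 95, - 90, - 81, - 72.54 , - 57, - 45, - 28, - 10/3,69/4,  43 , 84,88] 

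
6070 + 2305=8375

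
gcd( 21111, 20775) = 3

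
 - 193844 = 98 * (  -  1978) 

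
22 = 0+22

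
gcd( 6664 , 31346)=14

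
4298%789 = 353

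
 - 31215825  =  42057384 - 73273209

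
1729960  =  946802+783158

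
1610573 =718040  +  892533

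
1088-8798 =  - 7710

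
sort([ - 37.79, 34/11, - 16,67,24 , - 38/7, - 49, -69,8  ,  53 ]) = [ -69,  -  49, - 37.79, - 16, - 38/7,34/11, 8,24, 53, 67] 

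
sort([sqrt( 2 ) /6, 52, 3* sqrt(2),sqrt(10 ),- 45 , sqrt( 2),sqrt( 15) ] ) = [-45, sqrt( 2 ) /6  ,  sqrt(2),sqrt( 10 ),sqrt( 15 ),3 * sqrt ( 2 ), 52 ]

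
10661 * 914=9744154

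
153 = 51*3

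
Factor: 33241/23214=2^(  -  1)*3^(  -  1 ) * 13^1*53^( - 1) * 73^( - 1 )*2557^1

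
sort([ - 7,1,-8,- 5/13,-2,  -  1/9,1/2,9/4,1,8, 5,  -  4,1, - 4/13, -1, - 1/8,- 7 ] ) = [-8, - 7,-7,-4, - 2, - 1, -5/13, - 4/13,-1/8, -1/9 , 1/2, 1,1,1,9/4, 5,8] 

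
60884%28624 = 3636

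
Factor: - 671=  - 11^1*61^1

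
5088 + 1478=6566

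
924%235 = 219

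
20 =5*4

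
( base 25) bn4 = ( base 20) ice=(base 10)7454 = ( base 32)78u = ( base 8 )16436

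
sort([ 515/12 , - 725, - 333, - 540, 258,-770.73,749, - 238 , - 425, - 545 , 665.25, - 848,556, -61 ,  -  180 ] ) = [  -  848, - 770.73,  -  725,- 545 , - 540, -425,-333,  -  238, -180, - 61,515/12, 258,556,665.25, 749 ]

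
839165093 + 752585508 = 1591750601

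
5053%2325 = 403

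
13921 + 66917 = 80838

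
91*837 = 76167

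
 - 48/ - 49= 48/49=0.98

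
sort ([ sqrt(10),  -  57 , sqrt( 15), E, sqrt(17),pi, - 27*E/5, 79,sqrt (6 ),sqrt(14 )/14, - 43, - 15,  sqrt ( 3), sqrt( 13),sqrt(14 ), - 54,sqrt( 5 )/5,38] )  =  [ - 57, -54,-43, - 15, - 27*E/5, sqrt( 14 ) /14, sqrt(5) /5, sqrt ( 3 ) , sqrt( 6), E, pi,sqrt( 10 ), sqrt(13), sqrt ( 14 ), sqrt(15), sqrt( 17 ) , 38, 79] 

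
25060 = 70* 358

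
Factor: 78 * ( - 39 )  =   - 3042  =  - 2^1*3^2*13^2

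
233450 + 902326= 1135776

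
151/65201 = 151/65201 =0.00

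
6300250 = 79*79750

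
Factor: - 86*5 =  -2^1*5^1*43^1 = -430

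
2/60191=2/60191 =0.00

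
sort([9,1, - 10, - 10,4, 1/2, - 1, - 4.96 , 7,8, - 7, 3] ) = [-10, - 10, - 7,- 4.96, - 1,1/2,1 , 3,4,7, 8,9] 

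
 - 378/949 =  - 1 + 571/949 =- 0.40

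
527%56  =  23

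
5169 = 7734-2565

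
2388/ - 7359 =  - 1 +1657/2453  =  - 0.32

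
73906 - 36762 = 37144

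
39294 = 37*1062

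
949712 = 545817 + 403895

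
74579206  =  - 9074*( - 8219)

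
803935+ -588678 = 215257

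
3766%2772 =994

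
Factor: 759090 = 2^1*3^1*5^1*25303^1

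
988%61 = 12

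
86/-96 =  - 43/48 = - 0.90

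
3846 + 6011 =9857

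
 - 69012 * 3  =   - 207036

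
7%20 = 7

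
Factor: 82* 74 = 6068 = 2^2*37^1*41^1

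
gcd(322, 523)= 1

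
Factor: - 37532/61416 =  - 11/18 = - 2^(  -  1)*3^(  -  2 )*11^1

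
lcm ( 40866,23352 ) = 163464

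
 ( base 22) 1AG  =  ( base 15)330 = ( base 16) 2D0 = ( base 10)720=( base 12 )500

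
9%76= 9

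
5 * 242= 1210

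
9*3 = 27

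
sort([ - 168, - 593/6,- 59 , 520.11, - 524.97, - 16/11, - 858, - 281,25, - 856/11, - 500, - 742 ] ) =[ - 858, - 742, - 524.97, - 500, - 281, - 168, - 593/6, -856/11, - 59,  -  16/11,25,520.11]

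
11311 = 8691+2620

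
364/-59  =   - 364/59 = - 6.17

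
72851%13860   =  3551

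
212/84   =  53/21 = 2.52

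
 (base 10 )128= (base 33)3T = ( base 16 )80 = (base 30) 48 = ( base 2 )10000000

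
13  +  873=886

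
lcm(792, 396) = 792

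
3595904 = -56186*( - 64)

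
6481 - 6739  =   - 258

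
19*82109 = 1560071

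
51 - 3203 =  - 3152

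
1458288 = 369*3952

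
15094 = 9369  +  5725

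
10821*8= 86568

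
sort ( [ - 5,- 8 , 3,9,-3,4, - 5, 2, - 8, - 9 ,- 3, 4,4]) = [ - 9, - 8,- 8,  -  5,  -  5 , - 3, - 3,2, 3,4,4,4  ,  9 ] 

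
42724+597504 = 640228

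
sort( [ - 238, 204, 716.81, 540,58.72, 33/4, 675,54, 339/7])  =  [  -  238, 33/4,339/7,54, 58.72, 204, 540,675,716.81 ] 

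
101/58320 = 101/58320= 0.00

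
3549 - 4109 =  - 560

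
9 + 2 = 11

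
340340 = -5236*( - 65)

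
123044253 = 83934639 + 39109614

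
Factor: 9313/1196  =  2^( - 2)*13^( - 1)*23^( - 1)*67^1*139^1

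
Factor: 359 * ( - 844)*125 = -2^2*5^3*211^1*359^1 = - 37874500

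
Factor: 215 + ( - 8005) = -7790 = - 2^1*5^1*  19^1*41^1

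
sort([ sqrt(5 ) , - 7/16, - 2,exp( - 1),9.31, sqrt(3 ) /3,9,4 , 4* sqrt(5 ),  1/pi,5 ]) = [ - 2, - 7/16, 1/pi,exp ( - 1 ),sqrt(3 )/3,  sqrt(5 ) , 4,5,  4*sqrt(5), 9,  9.31]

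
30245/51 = 593 + 2/51 = 593.04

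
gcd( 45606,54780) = 66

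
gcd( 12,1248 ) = 12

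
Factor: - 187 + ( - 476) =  - 3^1 * 13^1 * 17^1=- 663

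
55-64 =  - 9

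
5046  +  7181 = 12227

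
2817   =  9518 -6701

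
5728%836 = 712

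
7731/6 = 1288 + 1/2=1288.50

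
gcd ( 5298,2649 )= 2649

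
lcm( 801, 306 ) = 27234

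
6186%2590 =1006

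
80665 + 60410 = 141075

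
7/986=7/986 =0.01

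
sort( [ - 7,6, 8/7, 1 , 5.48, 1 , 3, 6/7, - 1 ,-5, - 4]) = [ - 7, - 5, - 4, - 1,  6/7,1 , 1, 8/7, 3,  5.48,6] 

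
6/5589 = 2/1863=0.00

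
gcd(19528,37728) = 8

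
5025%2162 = 701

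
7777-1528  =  6249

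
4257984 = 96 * 44354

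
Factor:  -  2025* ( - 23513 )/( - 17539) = - 3^4*5^2*7^1*3359^1*17539^(  -  1)=- 47613825/17539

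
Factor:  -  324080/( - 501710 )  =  2^3*11^( - 1)*4051^1*4561^(-1)=32408/50171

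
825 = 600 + 225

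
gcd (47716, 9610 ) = 2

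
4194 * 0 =0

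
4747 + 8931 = 13678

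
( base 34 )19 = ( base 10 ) 43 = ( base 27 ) 1g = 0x2B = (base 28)1f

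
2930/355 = 8+18/71  =  8.25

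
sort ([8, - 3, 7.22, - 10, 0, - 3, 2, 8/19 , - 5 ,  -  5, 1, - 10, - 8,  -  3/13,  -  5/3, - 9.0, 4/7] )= [ - 10,  -  10, - 9.0 ,-8 , - 5,-5, - 3, - 3, - 5/3, - 3/13, 0 , 8/19, 4/7,1, 2,  7.22, 8 ]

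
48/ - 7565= - 48/7565 = - 0.01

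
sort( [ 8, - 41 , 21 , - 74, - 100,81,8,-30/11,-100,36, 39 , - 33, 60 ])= [ - 100 , - 100, - 74, - 41, - 33,-30/11 , 8,8,21, 36,39, 60,81] 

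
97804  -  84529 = 13275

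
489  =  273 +216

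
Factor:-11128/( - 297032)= 13^1*347^( - 1) = 13/347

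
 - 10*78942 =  - 789420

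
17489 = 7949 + 9540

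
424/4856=53/607  =  0.09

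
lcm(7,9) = 63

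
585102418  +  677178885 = 1262281303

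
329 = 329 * 1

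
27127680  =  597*45440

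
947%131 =30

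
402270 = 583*690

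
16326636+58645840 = 74972476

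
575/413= 575/413  =  1.39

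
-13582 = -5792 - 7790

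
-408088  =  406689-814777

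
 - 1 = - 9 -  - 8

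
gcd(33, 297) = 33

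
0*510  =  0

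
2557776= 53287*48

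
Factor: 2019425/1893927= 3^( - 1)*5^2*7^( - 1) * 80777^1*90187^( - 1)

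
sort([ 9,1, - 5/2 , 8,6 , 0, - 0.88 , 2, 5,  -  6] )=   [-6, - 5/2, - 0.88 , 0,1,2, 5,6,8, 9 ]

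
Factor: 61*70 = 2^1 * 5^1*7^1* 61^1 = 4270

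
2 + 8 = 10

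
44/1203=44/1203 = 0.04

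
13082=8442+4640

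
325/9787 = 325/9787= 0.03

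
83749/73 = 1147 + 18/73= 1147.25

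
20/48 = 5/12= 0.42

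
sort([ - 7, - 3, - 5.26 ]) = [-7, - 5.26, - 3]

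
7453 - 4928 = 2525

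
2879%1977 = 902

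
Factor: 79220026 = 2^1*39610013^1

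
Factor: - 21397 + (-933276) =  - 457^1*2089^1 = -  954673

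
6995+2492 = 9487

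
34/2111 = 34/2111 = 0.02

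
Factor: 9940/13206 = 70/93 = 2^1*3^( - 1 )*5^1*7^1*31^(  -  1) 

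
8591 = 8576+15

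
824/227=824/227 = 3.63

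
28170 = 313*90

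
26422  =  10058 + 16364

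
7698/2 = 3849 = 3849.00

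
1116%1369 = 1116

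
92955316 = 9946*9346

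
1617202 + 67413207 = 69030409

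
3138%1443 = 252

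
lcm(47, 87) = 4089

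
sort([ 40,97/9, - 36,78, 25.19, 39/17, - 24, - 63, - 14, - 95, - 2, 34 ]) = [- 95, - 63, - 36 ,-24, - 14,  -  2,  39/17,97/9, 25.19,34, 40,78 ] 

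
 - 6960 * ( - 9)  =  62640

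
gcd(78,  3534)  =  6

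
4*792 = 3168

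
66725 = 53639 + 13086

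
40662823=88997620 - 48334797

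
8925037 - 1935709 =6989328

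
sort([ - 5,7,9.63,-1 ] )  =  [ - 5, - 1, 7 , 9.63 ] 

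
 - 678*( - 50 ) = 33900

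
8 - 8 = 0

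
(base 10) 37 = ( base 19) 1I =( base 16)25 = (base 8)45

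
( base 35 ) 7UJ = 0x25AC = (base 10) 9644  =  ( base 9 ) 14205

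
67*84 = 5628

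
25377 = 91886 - 66509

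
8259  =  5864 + 2395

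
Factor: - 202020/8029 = -780/31 = -2^2 *3^1*5^1*13^1*31^( - 1)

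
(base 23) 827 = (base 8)10275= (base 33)3us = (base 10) 4285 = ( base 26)68L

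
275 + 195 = 470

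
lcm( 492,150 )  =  12300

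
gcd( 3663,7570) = 1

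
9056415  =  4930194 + 4126221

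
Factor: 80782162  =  2^1*40391081^1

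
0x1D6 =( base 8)726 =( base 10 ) 470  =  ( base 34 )DS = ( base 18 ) 182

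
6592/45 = 146  +  22/45  =  146.49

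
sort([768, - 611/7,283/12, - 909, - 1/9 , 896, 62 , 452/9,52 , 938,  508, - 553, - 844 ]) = [ - 909 , - 844,-553, - 611/7, - 1/9 , 283/12,  452/9,52 , 62,508, 768, 896, 938 ]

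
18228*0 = 0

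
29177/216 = 135  +  17/216=135.08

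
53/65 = 53/65 = 0.82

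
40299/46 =40299/46 = 876.07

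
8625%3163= 2299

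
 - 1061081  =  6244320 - 7305401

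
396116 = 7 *56588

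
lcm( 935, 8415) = 8415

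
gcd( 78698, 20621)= 1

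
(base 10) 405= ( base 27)f0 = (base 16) 195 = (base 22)i9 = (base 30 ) DF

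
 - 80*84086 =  - 6726880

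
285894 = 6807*42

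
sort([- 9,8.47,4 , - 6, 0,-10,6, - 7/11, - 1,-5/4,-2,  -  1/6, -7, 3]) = [  -  10, - 9, - 7, - 6, - 2,-5/4,-1,-7/11, - 1/6 , 0, 3, 4,6, 8.47]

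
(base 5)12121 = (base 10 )911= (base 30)10B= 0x38F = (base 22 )1j9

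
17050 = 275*62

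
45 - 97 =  - 52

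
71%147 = 71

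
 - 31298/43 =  -31298/43 = - 727.86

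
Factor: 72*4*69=19872 = 2^5 * 3^3*23^1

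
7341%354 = 261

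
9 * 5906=53154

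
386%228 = 158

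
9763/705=9763/705  =  13.85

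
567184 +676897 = 1244081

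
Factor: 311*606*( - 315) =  - 2^1*3^3*5^1*7^1 * 101^1*311^1= - 59366790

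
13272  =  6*2212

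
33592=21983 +11609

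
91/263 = 91/263 = 0.35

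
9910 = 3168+6742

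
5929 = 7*847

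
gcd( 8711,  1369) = 1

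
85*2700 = 229500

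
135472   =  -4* (  -  33868) 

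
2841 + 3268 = 6109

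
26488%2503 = 1458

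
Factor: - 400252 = -2^2*47^1*2129^1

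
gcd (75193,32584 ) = 1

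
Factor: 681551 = 13^1*103^1*509^1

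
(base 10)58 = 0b111010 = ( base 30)1s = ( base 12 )4a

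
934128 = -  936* ( - 998 )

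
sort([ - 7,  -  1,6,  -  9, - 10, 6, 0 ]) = [ - 10, -9,  -  7,-1, 0, 6,6]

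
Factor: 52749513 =3^2*5861057^1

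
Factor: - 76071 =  - 3^1*25357^1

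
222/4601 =222/4601 =0.05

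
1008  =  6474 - 5466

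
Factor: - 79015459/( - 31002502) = 2^( - 1)*29^1 * 311^1*8761^1 * 15501251^( - 1)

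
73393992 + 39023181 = 112417173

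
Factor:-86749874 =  - 2^1*47^1*113^1 * 8167^1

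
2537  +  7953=10490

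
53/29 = 1 + 24/29 = 1.83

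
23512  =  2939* 8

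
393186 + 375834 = 769020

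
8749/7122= 1+1627/7122=   1.23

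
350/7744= 175/3872 = 0.05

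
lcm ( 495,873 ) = 48015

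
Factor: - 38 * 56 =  - 2128 = - 2^4*7^1*19^1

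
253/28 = 9 + 1/28 = 9.04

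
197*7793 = 1535221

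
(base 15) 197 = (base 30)c7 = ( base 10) 367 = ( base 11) 304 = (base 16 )16f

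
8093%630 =533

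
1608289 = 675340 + 932949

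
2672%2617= 55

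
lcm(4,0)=0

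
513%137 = 102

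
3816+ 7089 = 10905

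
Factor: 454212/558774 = 682/839 =2^1*11^1*31^1*839^(-1)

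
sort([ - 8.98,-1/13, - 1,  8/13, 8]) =[ - 8.98,-1, - 1/13, 8/13 , 8]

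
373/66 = 373/66 = 5.65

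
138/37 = 3 + 27/37=3.73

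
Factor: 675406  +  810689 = 3^1*5^1*13^1*7621^1 = 1486095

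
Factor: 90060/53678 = 2^1  *3^1*5^1*19^1*79^1*26839^( - 1 )= 45030/26839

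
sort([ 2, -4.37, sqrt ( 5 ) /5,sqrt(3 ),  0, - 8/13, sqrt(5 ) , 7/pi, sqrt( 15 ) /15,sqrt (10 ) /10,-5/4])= [ - 4.37, - 5/4 , - 8/13,0, sqrt(15 )/15 , sqrt(10 ) /10, sqrt( 5 )/5 , sqrt(3 ) , 2 , 7/pi, sqrt( 5 ) ]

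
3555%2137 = 1418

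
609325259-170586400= 438738859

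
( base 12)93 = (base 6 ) 303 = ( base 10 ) 111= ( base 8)157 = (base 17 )69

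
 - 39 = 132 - 171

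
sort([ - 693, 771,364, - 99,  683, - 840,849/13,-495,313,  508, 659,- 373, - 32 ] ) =[-840,-693, - 495, - 373, - 99,  -  32,849/13,313, 364, 508,  659,683,771]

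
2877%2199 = 678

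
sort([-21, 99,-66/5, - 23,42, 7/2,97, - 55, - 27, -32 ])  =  [ - 55, - 32, - 27,-23, - 21, - 66/5,7/2 , 42,97 , 99 ] 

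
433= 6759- 6326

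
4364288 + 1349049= 5713337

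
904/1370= 452/685 = 0.66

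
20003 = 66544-46541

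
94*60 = 5640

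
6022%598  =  42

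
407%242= 165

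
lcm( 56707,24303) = 170121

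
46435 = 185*251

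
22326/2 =11163 = 11163.00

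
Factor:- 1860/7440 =-2^(- 2) =- 1/4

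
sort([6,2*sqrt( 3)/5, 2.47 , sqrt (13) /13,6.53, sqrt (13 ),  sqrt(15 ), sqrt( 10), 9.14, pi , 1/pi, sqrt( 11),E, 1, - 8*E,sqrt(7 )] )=[ - 8*E, sqrt(13) /13 , 1/pi  ,  2*sqrt(3) /5,1, 2.47,sqrt(7), E, pi, sqrt( 10),sqrt( 11 ), sqrt( 13),sqrt( 15 ), 6, 6.53,  9.14] 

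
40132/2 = 20066 = 20066.00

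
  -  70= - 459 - - 389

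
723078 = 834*867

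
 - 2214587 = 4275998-6490585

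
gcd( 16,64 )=16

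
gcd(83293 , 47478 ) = 1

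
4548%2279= 2269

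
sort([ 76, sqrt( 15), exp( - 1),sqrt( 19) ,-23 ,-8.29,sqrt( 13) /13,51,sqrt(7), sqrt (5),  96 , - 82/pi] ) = [ -82/pi ,-23, -8.29, sqrt( 13)/13,exp( - 1 ), sqrt ( 5) , sqrt( 7), sqrt( 15 ) , sqrt( 19),51,76,96 ]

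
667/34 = 667/34 = 19.62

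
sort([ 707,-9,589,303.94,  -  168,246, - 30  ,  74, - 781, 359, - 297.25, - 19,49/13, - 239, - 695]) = [-781,-695, - 297.25,- 239,  -  168,-30,-19,- 9,49/13, 74, 246,  303.94 , 359,589,707]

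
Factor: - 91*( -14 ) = 1274 = 2^1*7^2 *13^1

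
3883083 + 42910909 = 46793992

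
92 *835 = 76820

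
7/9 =7/9 = 0.78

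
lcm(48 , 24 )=48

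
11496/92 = 124 + 22/23= 124.96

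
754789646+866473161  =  1621262807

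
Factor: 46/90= 23/45 = 3^( - 2)*5^( - 1)*23^1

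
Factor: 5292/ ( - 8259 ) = - 2^2*3^2*7^2 * 2753^( - 1)=- 1764/2753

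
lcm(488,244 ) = 488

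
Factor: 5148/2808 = 2^ ( - 1 )*3^( - 1)*11^1 = 11/6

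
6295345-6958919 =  - 663574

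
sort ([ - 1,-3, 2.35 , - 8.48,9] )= [-8.48, - 3 , - 1, 2.35,9 ] 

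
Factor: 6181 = 7^1*883^1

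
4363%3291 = 1072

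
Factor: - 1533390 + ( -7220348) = - 8753738 = -2^1 *7^1*625267^1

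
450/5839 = 450/5839 = 0.08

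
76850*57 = 4380450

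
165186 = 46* 3591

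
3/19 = 3/19 = 0.16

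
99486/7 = 99486/7 = 14212.29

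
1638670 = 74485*22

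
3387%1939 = 1448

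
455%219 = 17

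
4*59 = 236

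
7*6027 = 42189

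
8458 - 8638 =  - 180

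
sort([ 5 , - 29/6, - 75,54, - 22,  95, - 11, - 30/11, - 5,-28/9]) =[ - 75, - 22, - 11,-5, - 29/6, - 28/9, - 30/11,  5, 54,95 ] 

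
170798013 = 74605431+96192582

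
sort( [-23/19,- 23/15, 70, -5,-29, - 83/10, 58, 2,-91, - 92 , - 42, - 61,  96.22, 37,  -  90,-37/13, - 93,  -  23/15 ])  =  [ - 93,  -  92,  -  91, - 90,  -  61,  -  42, - 29  , - 83/10, - 5, - 37/13,-23/15, - 23/15,- 23/19,2,  37, 58, 70, 96.22]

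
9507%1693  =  1042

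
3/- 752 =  -1 + 749/752 = - 0.00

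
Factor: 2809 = 53^2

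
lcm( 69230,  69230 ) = 69230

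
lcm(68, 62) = 2108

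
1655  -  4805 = - 3150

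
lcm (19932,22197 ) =976668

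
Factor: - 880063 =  - 29^1*30347^1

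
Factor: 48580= 2^2*5^1*7^1 * 347^1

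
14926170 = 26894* 555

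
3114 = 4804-1690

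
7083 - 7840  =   - 757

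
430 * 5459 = 2347370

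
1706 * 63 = 107478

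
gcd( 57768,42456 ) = 696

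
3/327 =1/109 = 0.01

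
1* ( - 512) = - 512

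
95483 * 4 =381932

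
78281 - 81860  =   - 3579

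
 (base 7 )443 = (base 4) 3203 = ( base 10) 227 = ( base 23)9K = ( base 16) e3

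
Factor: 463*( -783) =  - 3^3*29^1*463^1 = - 362529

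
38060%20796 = 17264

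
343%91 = 70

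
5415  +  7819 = 13234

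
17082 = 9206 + 7876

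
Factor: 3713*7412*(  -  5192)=-2^5*11^1*17^1 * 47^1 * 59^1*79^1*109^1 = - 142887765152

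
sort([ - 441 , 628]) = [-441,  628 ] 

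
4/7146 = 2/3573 = 0.00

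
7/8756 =7/8756 = 0.00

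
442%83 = 27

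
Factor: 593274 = 2^1 * 3^1 * 11^1*89^1*101^1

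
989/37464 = 989/37464=0.03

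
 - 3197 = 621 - 3818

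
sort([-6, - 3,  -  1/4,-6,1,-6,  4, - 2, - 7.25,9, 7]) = [ - 7.25, - 6, -6, - 6  ,  -  3, -2, - 1/4,1,4 , 7, 9]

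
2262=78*29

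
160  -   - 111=271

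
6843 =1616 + 5227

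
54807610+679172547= 733980157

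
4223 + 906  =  5129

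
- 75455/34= - 75455/34 = - 2219.26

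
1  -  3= - 2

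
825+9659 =10484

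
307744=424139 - 116395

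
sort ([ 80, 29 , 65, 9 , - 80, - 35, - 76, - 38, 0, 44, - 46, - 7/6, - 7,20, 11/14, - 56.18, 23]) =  [ - 80, - 76, - 56.18, - 46 , - 38, - 35, - 7, - 7/6 , 0,  11/14,  9,  20, 23,29 , 44, 65,80 ] 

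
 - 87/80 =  - 2 +73/80 = -1.09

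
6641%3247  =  147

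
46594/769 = 60 + 454/769 = 60.59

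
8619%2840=99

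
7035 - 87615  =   - 80580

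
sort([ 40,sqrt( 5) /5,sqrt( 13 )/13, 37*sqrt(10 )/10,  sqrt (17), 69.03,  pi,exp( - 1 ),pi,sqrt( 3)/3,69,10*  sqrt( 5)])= [ sqrt(13 )/13, exp(- 1), sqrt( 5)/5, sqrt( 3 )/3,pi,pi, sqrt( 17)  ,  37*sqrt ( 10)/10, 10*sqrt( 5), 40,69,  69.03]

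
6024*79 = 475896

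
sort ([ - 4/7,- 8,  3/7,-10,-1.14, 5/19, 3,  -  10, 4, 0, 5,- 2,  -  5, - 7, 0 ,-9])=[ - 10, - 10,-9,-8 , - 7, - 5, - 2, - 1.14, - 4/7,0, 0,5/19,3/7,3, 4,  5]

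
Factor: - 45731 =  - 7^1*47^1*139^1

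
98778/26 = 49389/13 = 3799.15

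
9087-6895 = 2192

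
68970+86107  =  155077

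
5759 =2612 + 3147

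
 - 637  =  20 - 657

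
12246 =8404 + 3842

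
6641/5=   6641/5  =  1328.20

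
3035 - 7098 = - 4063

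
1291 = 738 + 553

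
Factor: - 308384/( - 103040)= 2^(-2) * 5^( - 1 )*7^( - 1 ) * 419^1 = 419/140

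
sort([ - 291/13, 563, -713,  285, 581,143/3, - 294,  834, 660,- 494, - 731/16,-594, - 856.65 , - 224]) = [  -  856.65, - 713, - 594, - 494, - 294, - 224, - 731/16, - 291/13, 143/3,285,563,  581, 660, 834] 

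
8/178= 4/89 = 0.04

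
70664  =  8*8833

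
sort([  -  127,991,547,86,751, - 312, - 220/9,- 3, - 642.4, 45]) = [-642.4,-312 , -127, - 220/9, - 3,45,86,  547, 751, 991 ]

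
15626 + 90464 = 106090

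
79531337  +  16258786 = 95790123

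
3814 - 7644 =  - 3830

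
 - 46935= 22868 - 69803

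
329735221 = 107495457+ 222239764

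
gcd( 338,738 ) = 2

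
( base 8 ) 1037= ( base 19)19b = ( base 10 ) 543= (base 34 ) FX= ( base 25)li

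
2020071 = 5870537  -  3850466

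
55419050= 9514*5825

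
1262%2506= 1262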